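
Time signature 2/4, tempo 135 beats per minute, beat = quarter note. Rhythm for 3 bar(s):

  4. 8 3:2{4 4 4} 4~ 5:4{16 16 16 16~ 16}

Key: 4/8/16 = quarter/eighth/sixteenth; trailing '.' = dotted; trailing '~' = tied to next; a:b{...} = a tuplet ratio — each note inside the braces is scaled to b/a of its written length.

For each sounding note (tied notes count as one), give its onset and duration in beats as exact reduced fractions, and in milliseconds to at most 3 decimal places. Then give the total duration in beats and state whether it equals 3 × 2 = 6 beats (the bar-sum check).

1) 0.0ms=0b +666.667ms=3/2b
2) 666.667ms=3/2b +222.222ms=1/2b
3) 888.889ms=2b +296.296ms=2/3b
4) 1185.185ms=8/3b +296.296ms=2/3b
5) 1481.481ms=10/3b +296.296ms=2/3b
6) 1777.778ms=4b +533.333ms=6/5b
7) 2311.111ms=26/5b +88.889ms=1/5b
8) 2400.0ms=27/5b +88.889ms=1/5b
9) 2488.889ms=28/5b +177.778ms=2/5b
Σ=6b of 6 (135bpm 2/4) — PASS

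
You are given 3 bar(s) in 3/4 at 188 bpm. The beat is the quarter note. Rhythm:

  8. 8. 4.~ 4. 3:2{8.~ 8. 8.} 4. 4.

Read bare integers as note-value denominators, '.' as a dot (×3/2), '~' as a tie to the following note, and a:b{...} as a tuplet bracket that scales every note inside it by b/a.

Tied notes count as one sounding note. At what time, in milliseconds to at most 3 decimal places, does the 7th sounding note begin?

1. 0.0ms @ 0 + 239.362ms (3/4)
2. 239.362ms @ 3/4 + 239.362ms (3/4)
3. 478.723ms @ 3/2 + 957.447ms (3)
4. 1436.17ms @ 9/2 + 319.149ms (1)
5. 1755.319ms @ 11/2 + 159.574ms (1/2)
6. 1914.894ms @ 6 + 478.723ms (3/2)
7. 2393.617ms @ 15/2 + 478.723ms (3/2)

note 7 onset = 15/2b = 2393.617ms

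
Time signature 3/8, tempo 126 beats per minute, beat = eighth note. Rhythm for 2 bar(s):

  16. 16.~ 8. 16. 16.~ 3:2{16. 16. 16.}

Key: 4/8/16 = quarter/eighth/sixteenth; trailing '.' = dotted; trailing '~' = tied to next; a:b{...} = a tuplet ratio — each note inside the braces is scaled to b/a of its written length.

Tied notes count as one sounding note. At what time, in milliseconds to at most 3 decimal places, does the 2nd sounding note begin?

1. 0.0ms @ 0 + 357.143ms (3/4)
2. 357.143ms @ 3/4 + 1071.429ms (9/4)
3. 1428.571ms @ 3 + 357.143ms (3/4)
4. 1785.714ms @ 15/4 + 595.238ms (5/4)
5. 2380.952ms @ 5 + 238.095ms (1/2)
6. 2619.048ms @ 11/2 + 238.095ms (1/2)

note 2 onset = 3/4b = 357.143ms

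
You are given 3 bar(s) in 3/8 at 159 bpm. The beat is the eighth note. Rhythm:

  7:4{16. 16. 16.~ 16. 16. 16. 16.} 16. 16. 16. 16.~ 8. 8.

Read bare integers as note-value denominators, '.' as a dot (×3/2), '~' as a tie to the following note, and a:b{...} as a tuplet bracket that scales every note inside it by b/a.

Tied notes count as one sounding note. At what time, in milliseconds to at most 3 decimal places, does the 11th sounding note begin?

note 11 onset = 15/2b = 2830.189ms

1. 0.0ms @ 0 + 161.725ms (3/7)
2. 161.725ms @ 3/7 + 161.725ms (3/7)
3. 323.45ms @ 6/7 + 323.45ms (6/7)
4. 646.9ms @ 12/7 + 161.725ms (3/7)
5. 808.625ms @ 15/7 + 161.725ms (3/7)
6. 970.35ms @ 18/7 + 161.725ms (3/7)
7. 1132.075ms @ 3 + 283.019ms (3/4)
8. 1415.094ms @ 15/4 + 283.019ms (3/4)
9. 1698.113ms @ 9/2 + 283.019ms (3/4)
10. 1981.132ms @ 21/4 + 849.057ms (9/4)
11. 2830.189ms @ 15/2 + 566.038ms (3/2)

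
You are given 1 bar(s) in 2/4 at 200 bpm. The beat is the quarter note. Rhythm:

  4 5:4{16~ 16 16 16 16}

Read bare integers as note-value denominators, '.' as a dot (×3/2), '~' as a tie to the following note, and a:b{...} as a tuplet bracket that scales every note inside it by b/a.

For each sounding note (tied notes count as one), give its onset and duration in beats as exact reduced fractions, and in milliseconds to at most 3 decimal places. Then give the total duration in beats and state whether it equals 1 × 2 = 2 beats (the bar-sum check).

1) 0.0ms=0b +300.0ms=1b
2) 300.0ms=1b +120.0ms=2/5b
3) 420.0ms=7/5b +60.0ms=1/5b
4) 480.0ms=8/5b +60.0ms=1/5b
5) 540.0ms=9/5b +60.0ms=1/5b
Σ=2b of 2 (200bpm 2/4) — PASS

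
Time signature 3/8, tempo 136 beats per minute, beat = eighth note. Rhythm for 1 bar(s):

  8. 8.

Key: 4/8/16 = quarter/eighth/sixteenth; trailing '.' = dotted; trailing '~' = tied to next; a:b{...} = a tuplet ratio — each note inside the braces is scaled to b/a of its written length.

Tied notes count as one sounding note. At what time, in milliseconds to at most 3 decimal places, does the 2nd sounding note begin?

1. 0.0ms @ 0 + 661.765ms (3/2)
2. 661.765ms @ 3/2 + 661.765ms (3/2)

note 2 onset = 3/2b = 661.765ms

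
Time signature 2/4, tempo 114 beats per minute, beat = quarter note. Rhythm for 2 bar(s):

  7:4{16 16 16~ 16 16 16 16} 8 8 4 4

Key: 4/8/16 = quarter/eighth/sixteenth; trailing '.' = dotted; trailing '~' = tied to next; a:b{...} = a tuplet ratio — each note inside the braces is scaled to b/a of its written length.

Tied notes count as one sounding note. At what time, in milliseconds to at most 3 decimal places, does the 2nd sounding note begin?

note 2 onset = 1/7b = 75.188ms

1. 0.0ms @ 0 + 75.188ms (1/7)
2. 75.188ms @ 1/7 + 75.188ms (1/7)
3. 150.376ms @ 2/7 + 150.376ms (2/7)
4. 300.752ms @ 4/7 + 75.188ms (1/7)
5. 375.94ms @ 5/7 + 75.188ms (1/7)
6. 451.128ms @ 6/7 + 75.188ms (1/7)
7. 526.316ms @ 1 + 263.158ms (1/2)
8. 789.474ms @ 3/2 + 263.158ms (1/2)
9. 1052.632ms @ 2 + 526.316ms (1)
10. 1578.947ms @ 3 + 526.316ms (1)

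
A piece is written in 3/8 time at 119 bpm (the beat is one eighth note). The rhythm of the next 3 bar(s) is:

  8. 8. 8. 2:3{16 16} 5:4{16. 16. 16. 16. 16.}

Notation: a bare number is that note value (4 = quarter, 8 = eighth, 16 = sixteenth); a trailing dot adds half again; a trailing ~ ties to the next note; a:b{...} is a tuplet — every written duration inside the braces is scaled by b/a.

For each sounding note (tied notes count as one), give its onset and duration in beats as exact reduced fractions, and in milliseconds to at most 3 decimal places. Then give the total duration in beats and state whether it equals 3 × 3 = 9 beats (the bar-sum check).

1) 0.0ms=0b +756.303ms=3/2b
2) 756.303ms=3/2b +756.303ms=3/2b
3) 1512.605ms=3b +756.303ms=3/2b
4) 2268.908ms=9/2b +378.151ms=3/4b
5) 2647.059ms=21/4b +378.151ms=3/4b
6) 3025.21ms=6b +302.521ms=3/5b
7) 3327.731ms=33/5b +302.521ms=3/5b
8) 3630.252ms=36/5b +302.521ms=3/5b
9) 3932.773ms=39/5b +302.521ms=3/5b
10) 4235.294ms=42/5b +302.521ms=3/5b
Σ=9b of 9 (119bpm 3/8) — PASS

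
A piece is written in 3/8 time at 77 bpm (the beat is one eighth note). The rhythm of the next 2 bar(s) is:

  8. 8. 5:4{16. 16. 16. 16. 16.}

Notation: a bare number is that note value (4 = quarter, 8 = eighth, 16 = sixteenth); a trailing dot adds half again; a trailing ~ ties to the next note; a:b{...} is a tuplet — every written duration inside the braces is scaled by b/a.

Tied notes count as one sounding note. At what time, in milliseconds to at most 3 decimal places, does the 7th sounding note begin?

1. 0.0ms @ 0 + 1168.831ms (3/2)
2. 1168.831ms @ 3/2 + 1168.831ms (3/2)
3. 2337.662ms @ 3 + 467.532ms (3/5)
4. 2805.195ms @ 18/5 + 467.532ms (3/5)
5. 3272.727ms @ 21/5 + 467.532ms (3/5)
6. 3740.26ms @ 24/5 + 467.532ms (3/5)
7. 4207.792ms @ 27/5 + 467.532ms (3/5)

note 7 onset = 27/5b = 4207.792ms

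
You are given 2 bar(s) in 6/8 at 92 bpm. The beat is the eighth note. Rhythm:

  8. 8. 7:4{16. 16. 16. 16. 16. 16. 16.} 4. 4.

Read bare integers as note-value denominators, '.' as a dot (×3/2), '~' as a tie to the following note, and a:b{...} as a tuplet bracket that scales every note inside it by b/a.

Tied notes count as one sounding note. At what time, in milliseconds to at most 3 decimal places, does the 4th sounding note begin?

1. 0.0ms @ 0 + 978.261ms (3/2)
2. 978.261ms @ 3/2 + 978.261ms (3/2)
3. 1956.522ms @ 3 + 279.503ms (3/7)
4. 2236.025ms @ 24/7 + 279.503ms (3/7)
5. 2515.528ms @ 27/7 + 279.503ms (3/7)
6. 2795.031ms @ 30/7 + 279.503ms (3/7)
7. 3074.534ms @ 33/7 + 279.503ms (3/7)
8. 3354.037ms @ 36/7 + 279.503ms (3/7)
9. 3633.54ms @ 39/7 + 279.503ms (3/7)
10. 3913.043ms @ 6 + 1956.522ms (3)
11. 5869.565ms @ 9 + 1956.522ms (3)

note 4 onset = 24/7b = 2236.025ms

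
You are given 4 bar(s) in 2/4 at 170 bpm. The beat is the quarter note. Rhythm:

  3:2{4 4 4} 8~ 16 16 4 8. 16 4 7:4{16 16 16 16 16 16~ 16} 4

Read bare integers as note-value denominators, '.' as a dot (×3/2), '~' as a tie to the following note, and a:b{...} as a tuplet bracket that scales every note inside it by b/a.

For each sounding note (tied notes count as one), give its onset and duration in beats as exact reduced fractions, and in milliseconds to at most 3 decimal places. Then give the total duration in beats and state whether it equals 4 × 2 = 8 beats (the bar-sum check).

1) 0.0ms=0b +235.294ms=2/3b
2) 235.294ms=2/3b +235.294ms=2/3b
3) 470.588ms=4/3b +235.294ms=2/3b
4) 705.882ms=2b +264.706ms=3/4b
5) 970.588ms=11/4b +88.235ms=1/4b
6) 1058.824ms=3b +352.941ms=1b
7) 1411.765ms=4b +264.706ms=3/4b
8) 1676.471ms=19/4b +88.235ms=1/4b
9) 1764.706ms=5b +352.941ms=1b
10) 2117.647ms=6b +50.42ms=1/7b
11) 2168.067ms=43/7b +50.42ms=1/7b
12) 2218.487ms=44/7b +50.42ms=1/7b
13) 2268.908ms=45/7b +50.42ms=1/7b
14) 2319.328ms=46/7b +50.42ms=1/7b
15) 2369.748ms=47/7b +100.84ms=2/7b
16) 2470.588ms=7b +352.941ms=1b
Σ=8b of 8 (170bpm 2/4) — PASS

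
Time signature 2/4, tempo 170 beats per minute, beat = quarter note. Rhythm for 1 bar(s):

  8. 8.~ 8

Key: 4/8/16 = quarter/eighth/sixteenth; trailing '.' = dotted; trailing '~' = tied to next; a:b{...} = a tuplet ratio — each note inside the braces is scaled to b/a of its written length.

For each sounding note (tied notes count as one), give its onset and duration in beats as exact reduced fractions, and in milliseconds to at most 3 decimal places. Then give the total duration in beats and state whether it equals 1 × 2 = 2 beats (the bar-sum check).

1) 0.0ms=0b +264.706ms=3/4b
2) 264.706ms=3/4b +441.176ms=5/4b
Σ=2b of 2 (170bpm 2/4) — PASS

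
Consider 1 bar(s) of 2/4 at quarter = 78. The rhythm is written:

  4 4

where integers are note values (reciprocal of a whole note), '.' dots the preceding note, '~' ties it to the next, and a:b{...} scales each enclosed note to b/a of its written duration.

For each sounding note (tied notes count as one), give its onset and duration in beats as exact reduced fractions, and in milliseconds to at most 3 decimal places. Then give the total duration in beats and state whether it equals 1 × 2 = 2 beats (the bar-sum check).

1) 0.0ms=0b +769.231ms=1b
2) 769.231ms=1b +769.231ms=1b
Σ=2b of 2 (78bpm 2/4) — PASS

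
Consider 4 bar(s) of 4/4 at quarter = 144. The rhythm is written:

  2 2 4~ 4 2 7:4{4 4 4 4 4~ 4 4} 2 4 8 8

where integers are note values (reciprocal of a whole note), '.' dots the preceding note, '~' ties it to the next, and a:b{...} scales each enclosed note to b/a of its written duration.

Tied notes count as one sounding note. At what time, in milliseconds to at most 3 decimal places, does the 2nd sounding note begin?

note 2 onset = 2b = 833.333ms

1. 0.0ms @ 0 + 833.333ms (2)
2. 833.333ms @ 2 + 833.333ms (2)
3. 1666.667ms @ 4 + 833.333ms (2)
4. 2500.0ms @ 6 + 833.333ms (2)
5. 3333.333ms @ 8 + 238.095ms (4/7)
6. 3571.429ms @ 60/7 + 238.095ms (4/7)
7. 3809.524ms @ 64/7 + 238.095ms (4/7)
8. 4047.619ms @ 68/7 + 238.095ms (4/7)
9. 4285.714ms @ 72/7 + 476.19ms (8/7)
10. 4761.905ms @ 80/7 + 238.095ms (4/7)
11. 5000.0ms @ 12 + 833.333ms (2)
12. 5833.333ms @ 14 + 416.667ms (1)
13. 6250.0ms @ 15 + 208.333ms (1/2)
14. 6458.333ms @ 31/2 + 208.333ms (1/2)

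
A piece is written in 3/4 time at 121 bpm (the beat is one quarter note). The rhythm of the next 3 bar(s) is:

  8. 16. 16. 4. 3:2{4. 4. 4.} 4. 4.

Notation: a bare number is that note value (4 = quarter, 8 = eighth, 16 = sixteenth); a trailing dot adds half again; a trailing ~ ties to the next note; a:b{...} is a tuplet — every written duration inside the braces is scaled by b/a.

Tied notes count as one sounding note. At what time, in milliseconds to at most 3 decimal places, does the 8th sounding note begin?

note 8 onset = 6b = 2975.207ms

1. 0.0ms @ 0 + 371.901ms (3/4)
2. 371.901ms @ 3/4 + 185.95ms (3/8)
3. 557.851ms @ 9/8 + 185.95ms (3/8)
4. 743.802ms @ 3/2 + 743.802ms (3/2)
5. 1487.603ms @ 3 + 495.868ms (1)
6. 1983.471ms @ 4 + 495.868ms (1)
7. 2479.339ms @ 5 + 495.868ms (1)
8. 2975.207ms @ 6 + 743.802ms (3/2)
9. 3719.008ms @ 15/2 + 743.802ms (3/2)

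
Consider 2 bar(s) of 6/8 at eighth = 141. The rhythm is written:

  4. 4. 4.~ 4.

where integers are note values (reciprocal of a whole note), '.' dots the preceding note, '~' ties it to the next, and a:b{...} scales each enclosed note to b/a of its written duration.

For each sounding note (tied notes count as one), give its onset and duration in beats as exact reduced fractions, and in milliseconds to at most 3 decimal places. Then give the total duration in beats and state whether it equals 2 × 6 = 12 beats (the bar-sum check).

1) 0.0ms=0b +1276.596ms=3b
2) 1276.596ms=3b +1276.596ms=3b
3) 2553.191ms=6b +2553.191ms=6b
Σ=12b of 12 (141bpm 6/8) — PASS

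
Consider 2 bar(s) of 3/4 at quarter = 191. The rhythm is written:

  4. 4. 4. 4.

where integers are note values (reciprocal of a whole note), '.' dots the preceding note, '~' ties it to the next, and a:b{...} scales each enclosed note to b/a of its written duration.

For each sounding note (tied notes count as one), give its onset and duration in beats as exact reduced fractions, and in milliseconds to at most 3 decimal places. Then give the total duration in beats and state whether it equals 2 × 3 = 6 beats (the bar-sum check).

1) 0.0ms=0b +471.204ms=3/2b
2) 471.204ms=3/2b +471.204ms=3/2b
3) 942.408ms=3b +471.204ms=3/2b
4) 1413.613ms=9/2b +471.204ms=3/2b
Σ=6b of 6 (191bpm 3/4) — PASS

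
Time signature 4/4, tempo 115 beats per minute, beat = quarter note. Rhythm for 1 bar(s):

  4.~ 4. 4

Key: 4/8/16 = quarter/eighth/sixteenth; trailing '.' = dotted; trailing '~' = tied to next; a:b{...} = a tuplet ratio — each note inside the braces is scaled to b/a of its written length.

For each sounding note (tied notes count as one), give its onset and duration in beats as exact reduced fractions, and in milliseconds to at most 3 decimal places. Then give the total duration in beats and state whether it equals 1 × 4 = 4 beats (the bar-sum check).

1) 0.0ms=0b +1565.217ms=3b
2) 1565.217ms=3b +521.739ms=1b
Σ=4b of 4 (115bpm 4/4) — PASS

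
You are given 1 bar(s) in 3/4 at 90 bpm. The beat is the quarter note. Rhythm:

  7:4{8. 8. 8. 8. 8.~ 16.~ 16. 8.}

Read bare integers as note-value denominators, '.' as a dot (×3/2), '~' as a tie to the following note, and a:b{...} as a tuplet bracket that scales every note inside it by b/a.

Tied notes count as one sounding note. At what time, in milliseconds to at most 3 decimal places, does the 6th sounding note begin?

1. 0.0ms @ 0 + 285.714ms (3/7)
2. 285.714ms @ 3/7 + 285.714ms (3/7)
3. 571.429ms @ 6/7 + 285.714ms (3/7)
4. 857.143ms @ 9/7 + 285.714ms (3/7)
5. 1142.857ms @ 12/7 + 571.429ms (6/7)
6. 1714.286ms @ 18/7 + 285.714ms (3/7)

note 6 onset = 18/7b = 1714.286ms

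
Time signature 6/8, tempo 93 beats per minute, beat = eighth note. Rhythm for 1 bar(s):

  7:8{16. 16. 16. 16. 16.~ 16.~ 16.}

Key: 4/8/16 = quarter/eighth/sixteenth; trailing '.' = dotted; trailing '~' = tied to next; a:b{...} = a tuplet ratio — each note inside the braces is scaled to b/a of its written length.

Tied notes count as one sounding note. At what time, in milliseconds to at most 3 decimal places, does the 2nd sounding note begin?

1. 0.0ms @ 0 + 552.995ms (6/7)
2. 552.995ms @ 6/7 + 552.995ms (6/7)
3. 1105.991ms @ 12/7 + 552.995ms (6/7)
4. 1658.986ms @ 18/7 + 552.995ms (6/7)
5. 2211.982ms @ 24/7 + 1658.986ms (18/7)

note 2 onset = 6/7b = 552.995ms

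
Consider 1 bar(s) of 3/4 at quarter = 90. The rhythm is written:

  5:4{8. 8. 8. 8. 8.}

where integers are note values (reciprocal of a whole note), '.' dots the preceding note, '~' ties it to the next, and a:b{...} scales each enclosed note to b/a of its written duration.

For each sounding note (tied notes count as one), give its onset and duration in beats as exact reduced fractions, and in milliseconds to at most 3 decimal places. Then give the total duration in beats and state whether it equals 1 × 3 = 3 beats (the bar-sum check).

1) 0.0ms=0b +400.0ms=3/5b
2) 400.0ms=3/5b +400.0ms=3/5b
3) 800.0ms=6/5b +400.0ms=3/5b
4) 1200.0ms=9/5b +400.0ms=3/5b
5) 1600.0ms=12/5b +400.0ms=3/5b
Σ=3b of 3 (90bpm 3/4) — PASS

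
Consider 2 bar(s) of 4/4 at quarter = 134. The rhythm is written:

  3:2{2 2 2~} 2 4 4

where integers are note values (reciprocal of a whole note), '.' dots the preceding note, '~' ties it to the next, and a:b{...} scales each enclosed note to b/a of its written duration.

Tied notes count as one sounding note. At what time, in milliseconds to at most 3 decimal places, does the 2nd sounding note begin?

1. 0.0ms @ 0 + 597.015ms (4/3)
2. 597.015ms @ 4/3 + 597.015ms (4/3)
3. 1194.03ms @ 8/3 + 1492.537ms (10/3)
4. 2686.567ms @ 6 + 447.761ms (1)
5. 3134.328ms @ 7 + 447.761ms (1)

note 2 onset = 4/3b = 597.015ms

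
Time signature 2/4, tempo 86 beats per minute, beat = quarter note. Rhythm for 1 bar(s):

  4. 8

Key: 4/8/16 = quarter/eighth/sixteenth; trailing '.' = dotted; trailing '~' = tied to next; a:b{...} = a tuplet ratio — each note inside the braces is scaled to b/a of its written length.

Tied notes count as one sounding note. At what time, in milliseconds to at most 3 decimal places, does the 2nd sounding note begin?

note 2 onset = 3/2b = 1046.512ms

1. 0.0ms @ 0 + 1046.512ms (3/2)
2. 1046.512ms @ 3/2 + 348.837ms (1/2)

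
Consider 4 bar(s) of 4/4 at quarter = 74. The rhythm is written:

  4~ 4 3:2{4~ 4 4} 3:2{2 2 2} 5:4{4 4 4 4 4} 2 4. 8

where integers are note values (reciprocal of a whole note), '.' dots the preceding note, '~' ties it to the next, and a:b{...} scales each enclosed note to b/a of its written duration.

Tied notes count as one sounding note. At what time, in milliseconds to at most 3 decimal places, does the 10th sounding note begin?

note 10 onset = 52/5b = 8432.432ms

1. 0.0ms @ 0 + 1621.622ms (2)
2. 1621.622ms @ 2 + 1081.081ms (4/3)
3. 2702.703ms @ 10/3 + 540.541ms (2/3)
4. 3243.243ms @ 4 + 1081.081ms (4/3)
5. 4324.324ms @ 16/3 + 1081.081ms (4/3)
6. 5405.405ms @ 20/3 + 1081.081ms (4/3)
7. 6486.486ms @ 8 + 648.649ms (4/5)
8. 7135.135ms @ 44/5 + 648.649ms (4/5)
9. 7783.784ms @ 48/5 + 648.649ms (4/5)
10. 8432.432ms @ 52/5 + 648.649ms (4/5)
11. 9081.081ms @ 56/5 + 648.649ms (4/5)
12. 9729.73ms @ 12 + 1621.622ms (2)
13. 11351.351ms @ 14 + 1216.216ms (3/2)
14. 12567.568ms @ 31/2 + 405.405ms (1/2)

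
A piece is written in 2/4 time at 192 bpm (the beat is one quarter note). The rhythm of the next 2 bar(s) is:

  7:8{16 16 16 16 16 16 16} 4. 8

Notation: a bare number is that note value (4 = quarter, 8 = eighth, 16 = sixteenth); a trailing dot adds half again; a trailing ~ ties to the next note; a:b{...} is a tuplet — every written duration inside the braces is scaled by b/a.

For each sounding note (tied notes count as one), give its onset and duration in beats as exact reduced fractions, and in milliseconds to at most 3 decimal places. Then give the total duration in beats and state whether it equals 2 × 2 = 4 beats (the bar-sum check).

1) 0.0ms=0b +89.286ms=2/7b
2) 89.286ms=2/7b +89.286ms=2/7b
3) 178.571ms=4/7b +89.286ms=2/7b
4) 267.857ms=6/7b +89.286ms=2/7b
5) 357.143ms=8/7b +89.286ms=2/7b
6) 446.429ms=10/7b +89.286ms=2/7b
7) 535.714ms=12/7b +89.286ms=2/7b
8) 625.0ms=2b +468.75ms=3/2b
9) 1093.75ms=7/2b +156.25ms=1/2b
Σ=4b of 4 (192bpm 2/4) — PASS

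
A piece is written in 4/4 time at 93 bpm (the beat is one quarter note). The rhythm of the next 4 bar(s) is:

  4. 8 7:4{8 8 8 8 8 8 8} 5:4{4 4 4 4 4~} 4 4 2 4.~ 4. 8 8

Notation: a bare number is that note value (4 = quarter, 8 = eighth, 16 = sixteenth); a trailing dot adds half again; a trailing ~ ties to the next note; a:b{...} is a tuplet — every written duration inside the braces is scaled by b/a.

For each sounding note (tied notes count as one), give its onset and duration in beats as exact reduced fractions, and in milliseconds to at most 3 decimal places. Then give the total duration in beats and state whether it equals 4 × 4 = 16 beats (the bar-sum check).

1) 0.0ms=0b +967.742ms=3/2b
2) 967.742ms=3/2b +322.581ms=1/2b
3) 1290.323ms=2b +184.332ms=2/7b
4) 1474.654ms=16/7b +184.332ms=2/7b
5) 1658.986ms=18/7b +184.332ms=2/7b
6) 1843.318ms=20/7b +184.332ms=2/7b
7) 2027.65ms=22/7b +184.332ms=2/7b
8) 2211.982ms=24/7b +184.332ms=2/7b
9) 2396.313ms=26/7b +184.332ms=2/7b
10) 2580.645ms=4b +516.129ms=4/5b
11) 3096.774ms=24/5b +516.129ms=4/5b
12) 3612.903ms=28/5b +516.129ms=4/5b
13) 4129.032ms=32/5b +516.129ms=4/5b
14) 4645.161ms=36/5b +1161.29ms=9/5b
15) 5806.452ms=9b +645.161ms=1b
16) 6451.613ms=10b +1290.323ms=2b
17) 7741.935ms=12b +1935.484ms=3b
18) 9677.419ms=15b +322.581ms=1/2b
19) 10000.0ms=31/2b +322.581ms=1/2b
Σ=16b of 16 (93bpm 4/4) — PASS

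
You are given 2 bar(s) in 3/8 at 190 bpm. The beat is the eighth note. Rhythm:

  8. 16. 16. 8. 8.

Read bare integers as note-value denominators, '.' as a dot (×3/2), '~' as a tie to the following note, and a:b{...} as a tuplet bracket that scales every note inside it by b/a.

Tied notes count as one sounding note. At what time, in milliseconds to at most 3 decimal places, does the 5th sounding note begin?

1. 0.0ms @ 0 + 473.684ms (3/2)
2. 473.684ms @ 3/2 + 236.842ms (3/4)
3. 710.526ms @ 9/4 + 236.842ms (3/4)
4. 947.368ms @ 3 + 473.684ms (3/2)
5. 1421.053ms @ 9/2 + 473.684ms (3/2)

note 5 onset = 9/2b = 1421.053ms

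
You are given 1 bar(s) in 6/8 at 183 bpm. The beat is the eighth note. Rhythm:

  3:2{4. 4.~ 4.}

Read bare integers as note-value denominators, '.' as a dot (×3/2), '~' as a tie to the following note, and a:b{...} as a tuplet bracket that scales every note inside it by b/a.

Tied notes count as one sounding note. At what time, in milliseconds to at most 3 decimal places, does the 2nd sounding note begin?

note 2 onset = 2b = 655.738ms

1. 0.0ms @ 0 + 655.738ms (2)
2. 655.738ms @ 2 + 1311.475ms (4)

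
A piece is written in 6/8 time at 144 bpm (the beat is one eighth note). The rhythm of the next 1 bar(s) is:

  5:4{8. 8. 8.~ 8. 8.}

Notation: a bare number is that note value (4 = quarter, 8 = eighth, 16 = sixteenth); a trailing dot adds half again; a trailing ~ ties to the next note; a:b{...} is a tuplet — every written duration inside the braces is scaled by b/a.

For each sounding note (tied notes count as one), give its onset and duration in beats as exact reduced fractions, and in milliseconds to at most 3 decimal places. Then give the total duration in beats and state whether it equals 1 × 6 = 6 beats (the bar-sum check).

1) 0.0ms=0b +500.0ms=6/5b
2) 500.0ms=6/5b +500.0ms=6/5b
3) 1000.0ms=12/5b +1000.0ms=12/5b
4) 2000.0ms=24/5b +500.0ms=6/5b
Σ=6b of 6 (144bpm 6/8) — PASS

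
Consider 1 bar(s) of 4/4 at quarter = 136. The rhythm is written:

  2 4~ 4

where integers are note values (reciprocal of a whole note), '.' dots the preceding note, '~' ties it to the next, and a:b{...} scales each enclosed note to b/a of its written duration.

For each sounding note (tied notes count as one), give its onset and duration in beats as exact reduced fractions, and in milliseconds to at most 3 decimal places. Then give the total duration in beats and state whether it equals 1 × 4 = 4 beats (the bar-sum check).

1) 0.0ms=0b +882.353ms=2b
2) 882.353ms=2b +882.353ms=2b
Σ=4b of 4 (136bpm 4/4) — PASS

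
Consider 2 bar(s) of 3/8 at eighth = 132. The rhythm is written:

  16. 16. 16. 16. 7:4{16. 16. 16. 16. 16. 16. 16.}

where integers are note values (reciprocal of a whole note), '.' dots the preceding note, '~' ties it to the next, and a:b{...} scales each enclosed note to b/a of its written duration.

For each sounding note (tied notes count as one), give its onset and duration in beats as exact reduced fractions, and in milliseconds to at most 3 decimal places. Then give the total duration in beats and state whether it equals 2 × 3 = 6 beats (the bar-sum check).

1) 0.0ms=0b +340.909ms=3/4b
2) 340.909ms=3/4b +340.909ms=3/4b
3) 681.818ms=3/2b +340.909ms=3/4b
4) 1022.727ms=9/4b +340.909ms=3/4b
5) 1363.636ms=3b +194.805ms=3/7b
6) 1558.442ms=24/7b +194.805ms=3/7b
7) 1753.247ms=27/7b +194.805ms=3/7b
8) 1948.052ms=30/7b +194.805ms=3/7b
9) 2142.857ms=33/7b +194.805ms=3/7b
10) 2337.662ms=36/7b +194.805ms=3/7b
11) 2532.468ms=39/7b +194.805ms=3/7b
Σ=6b of 6 (132bpm 3/8) — PASS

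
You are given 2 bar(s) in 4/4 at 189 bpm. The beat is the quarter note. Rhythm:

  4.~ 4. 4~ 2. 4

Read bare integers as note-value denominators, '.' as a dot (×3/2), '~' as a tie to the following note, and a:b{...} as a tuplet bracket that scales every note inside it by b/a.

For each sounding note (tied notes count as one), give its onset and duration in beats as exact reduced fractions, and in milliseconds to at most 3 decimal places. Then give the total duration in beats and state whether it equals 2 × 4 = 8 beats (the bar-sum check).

1) 0.0ms=0b +952.381ms=3b
2) 952.381ms=3b +1269.841ms=4b
3) 2222.222ms=7b +317.46ms=1b
Σ=8b of 8 (189bpm 4/4) — PASS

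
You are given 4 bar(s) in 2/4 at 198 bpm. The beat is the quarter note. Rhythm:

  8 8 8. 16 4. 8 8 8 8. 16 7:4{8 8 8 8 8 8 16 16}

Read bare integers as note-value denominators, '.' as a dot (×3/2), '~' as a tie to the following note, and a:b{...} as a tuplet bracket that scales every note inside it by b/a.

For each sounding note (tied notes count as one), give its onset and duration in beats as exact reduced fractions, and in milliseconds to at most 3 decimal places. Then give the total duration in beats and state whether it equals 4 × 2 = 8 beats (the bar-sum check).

1) 0.0ms=0b +151.515ms=1/2b
2) 151.515ms=1/2b +151.515ms=1/2b
3) 303.03ms=1b +227.273ms=3/4b
4) 530.303ms=7/4b +75.758ms=1/4b
5) 606.061ms=2b +454.545ms=3/2b
6) 1060.606ms=7/2b +151.515ms=1/2b
7) 1212.121ms=4b +151.515ms=1/2b
8) 1363.636ms=9/2b +151.515ms=1/2b
9) 1515.152ms=5b +227.273ms=3/4b
10) 1742.424ms=23/4b +75.758ms=1/4b
11) 1818.182ms=6b +86.58ms=2/7b
12) 1904.762ms=44/7b +86.58ms=2/7b
13) 1991.342ms=46/7b +86.58ms=2/7b
14) 2077.922ms=48/7b +86.58ms=2/7b
15) 2164.502ms=50/7b +86.58ms=2/7b
16) 2251.082ms=52/7b +86.58ms=2/7b
17) 2337.662ms=54/7b +43.29ms=1/7b
18) 2380.952ms=55/7b +43.29ms=1/7b
Σ=8b of 8 (198bpm 2/4) — PASS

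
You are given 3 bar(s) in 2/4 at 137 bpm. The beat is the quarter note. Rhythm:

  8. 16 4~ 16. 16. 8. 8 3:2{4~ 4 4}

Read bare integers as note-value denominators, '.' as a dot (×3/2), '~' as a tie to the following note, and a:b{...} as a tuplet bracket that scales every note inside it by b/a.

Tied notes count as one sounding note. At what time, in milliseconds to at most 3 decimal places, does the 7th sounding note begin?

1. 0.0ms @ 0 + 328.467ms (3/4)
2. 328.467ms @ 3/4 + 109.489ms (1/4)
3. 437.956ms @ 1 + 602.19ms (11/8)
4. 1040.146ms @ 19/8 + 164.234ms (3/8)
5. 1204.38ms @ 11/4 + 328.467ms (3/4)
6. 1532.847ms @ 7/2 + 218.978ms (1/2)
7. 1751.825ms @ 4 + 583.942ms (4/3)
8. 2335.766ms @ 16/3 + 291.971ms (2/3)

note 7 onset = 4b = 1751.825ms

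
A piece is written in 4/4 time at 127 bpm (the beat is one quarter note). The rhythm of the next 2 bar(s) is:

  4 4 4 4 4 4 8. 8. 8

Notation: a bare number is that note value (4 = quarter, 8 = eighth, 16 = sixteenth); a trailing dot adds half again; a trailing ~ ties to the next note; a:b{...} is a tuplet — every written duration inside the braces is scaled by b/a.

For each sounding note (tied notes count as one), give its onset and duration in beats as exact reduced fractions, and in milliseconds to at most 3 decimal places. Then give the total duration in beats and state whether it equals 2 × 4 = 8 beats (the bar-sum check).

1) 0.0ms=0b +472.441ms=1b
2) 472.441ms=1b +472.441ms=1b
3) 944.882ms=2b +472.441ms=1b
4) 1417.323ms=3b +472.441ms=1b
5) 1889.764ms=4b +472.441ms=1b
6) 2362.205ms=5b +472.441ms=1b
7) 2834.646ms=6b +354.331ms=3/4b
8) 3188.976ms=27/4b +354.331ms=3/4b
9) 3543.307ms=15/2b +236.22ms=1/2b
Σ=8b of 8 (127bpm 4/4) — PASS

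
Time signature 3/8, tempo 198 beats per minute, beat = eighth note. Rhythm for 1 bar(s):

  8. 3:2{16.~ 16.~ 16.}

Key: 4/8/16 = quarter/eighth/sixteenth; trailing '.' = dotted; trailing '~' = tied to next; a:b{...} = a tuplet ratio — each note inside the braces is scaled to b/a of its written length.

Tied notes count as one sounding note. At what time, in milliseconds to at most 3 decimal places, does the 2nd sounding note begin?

note 2 onset = 3/2b = 454.545ms

1. 0.0ms @ 0 + 454.545ms (3/2)
2. 454.545ms @ 3/2 + 454.545ms (3/2)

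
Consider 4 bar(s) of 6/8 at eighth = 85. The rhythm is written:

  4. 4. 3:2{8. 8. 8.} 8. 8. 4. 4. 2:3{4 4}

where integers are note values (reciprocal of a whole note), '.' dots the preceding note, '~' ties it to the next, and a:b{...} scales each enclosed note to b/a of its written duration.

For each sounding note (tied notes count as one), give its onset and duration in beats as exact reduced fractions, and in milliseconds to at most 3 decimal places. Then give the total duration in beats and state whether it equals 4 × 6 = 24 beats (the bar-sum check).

1) 0.0ms=0b +2117.647ms=3b
2) 2117.647ms=3b +2117.647ms=3b
3) 4235.294ms=6b +705.882ms=1b
4) 4941.176ms=7b +705.882ms=1b
5) 5647.059ms=8b +705.882ms=1b
6) 6352.941ms=9b +1058.824ms=3/2b
7) 7411.765ms=21/2b +1058.824ms=3/2b
8) 8470.588ms=12b +2117.647ms=3b
9) 10588.235ms=15b +2117.647ms=3b
10) 12705.882ms=18b +2117.647ms=3b
11) 14823.529ms=21b +2117.647ms=3b
Σ=24b of 24 (85bpm 6/8) — PASS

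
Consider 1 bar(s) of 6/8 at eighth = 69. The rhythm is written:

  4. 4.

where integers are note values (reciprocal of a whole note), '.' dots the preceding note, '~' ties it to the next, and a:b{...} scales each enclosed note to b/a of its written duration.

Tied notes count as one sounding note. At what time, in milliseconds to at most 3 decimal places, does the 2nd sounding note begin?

note 2 onset = 3b = 2608.696ms

1. 0.0ms @ 0 + 2608.696ms (3)
2. 2608.696ms @ 3 + 2608.696ms (3)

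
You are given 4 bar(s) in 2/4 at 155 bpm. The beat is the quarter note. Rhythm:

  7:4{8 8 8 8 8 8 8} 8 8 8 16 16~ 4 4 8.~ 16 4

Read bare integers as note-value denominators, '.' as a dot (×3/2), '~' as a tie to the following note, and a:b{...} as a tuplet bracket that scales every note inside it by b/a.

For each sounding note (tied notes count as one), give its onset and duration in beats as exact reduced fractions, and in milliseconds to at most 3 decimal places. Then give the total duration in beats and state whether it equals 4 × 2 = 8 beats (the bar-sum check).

1) 0.0ms=0b +110.599ms=2/7b
2) 110.599ms=2/7b +110.599ms=2/7b
3) 221.198ms=4/7b +110.599ms=2/7b
4) 331.797ms=6/7b +110.599ms=2/7b
5) 442.396ms=8/7b +110.599ms=2/7b
6) 552.995ms=10/7b +110.599ms=2/7b
7) 663.594ms=12/7b +110.599ms=2/7b
8) 774.194ms=2b +193.548ms=1/2b
9) 967.742ms=5/2b +193.548ms=1/2b
10) 1161.29ms=3b +193.548ms=1/2b
11) 1354.839ms=7/2b +96.774ms=1/4b
12) 1451.613ms=15/4b +483.871ms=5/4b
13) 1935.484ms=5b +387.097ms=1b
14) 2322.581ms=6b +387.097ms=1b
15) 2709.677ms=7b +387.097ms=1b
Σ=8b of 8 (155bpm 2/4) — PASS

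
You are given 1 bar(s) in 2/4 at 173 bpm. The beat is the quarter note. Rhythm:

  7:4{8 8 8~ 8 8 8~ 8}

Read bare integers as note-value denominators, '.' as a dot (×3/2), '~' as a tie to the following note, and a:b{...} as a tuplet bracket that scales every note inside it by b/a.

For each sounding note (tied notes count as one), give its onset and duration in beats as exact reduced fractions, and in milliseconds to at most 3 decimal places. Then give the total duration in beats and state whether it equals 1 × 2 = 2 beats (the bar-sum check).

1) 0.0ms=0b +99.092ms=2/7b
2) 99.092ms=2/7b +99.092ms=2/7b
3) 198.183ms=4/7b +198.183ms=4/7b
4) 396.367ms=8/7b +99.092ms=2/7b
5) 495.458ms=10/7b +198.183ms=4/7b
Σ=2b of 2 (173bpm 2/4) — PASS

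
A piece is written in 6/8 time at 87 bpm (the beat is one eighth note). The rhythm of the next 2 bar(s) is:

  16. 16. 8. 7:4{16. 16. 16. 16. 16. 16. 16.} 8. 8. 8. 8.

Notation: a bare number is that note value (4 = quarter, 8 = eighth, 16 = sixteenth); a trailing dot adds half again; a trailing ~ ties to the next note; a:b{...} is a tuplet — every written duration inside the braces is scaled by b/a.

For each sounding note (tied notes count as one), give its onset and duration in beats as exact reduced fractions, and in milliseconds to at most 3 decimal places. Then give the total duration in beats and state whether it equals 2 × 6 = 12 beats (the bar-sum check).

1) 0.0ms=0b +517.241ms=3/4b
2) 517.241ms=3/4b +517.241ms=3/4b
3) 1034.483ms=3/2b +1034.483ms=3/2b
4) 2068.966ms=3b +295.567ms=3/7b
5) 2364.532ms=24/7b +295.567ms=3/7b
6) 2660.099ms=27/7b +295.567ms=3/7b
7) 2955.665ms=30/7b +295.567ms=3/7b
8) 3251.232ms=33/7b +295.567ms=3/7b
9) 3546.798ms=36/7b +295.567ms=3/7b
10) 3842.365ms=39/7b +295.567ms=3/7b
11) 4137.931ms=6b +1034.483ms=3/2b
12) 5172.414ms=15/2b +1034.483ms=3/2b
13) 6206.897ms=9b +1034.483ms=3/2b
14) 7241.379ms=21/2b +1034.483ms=3/2b
Σ=12b of 12 (87bpm 6/8) — PASS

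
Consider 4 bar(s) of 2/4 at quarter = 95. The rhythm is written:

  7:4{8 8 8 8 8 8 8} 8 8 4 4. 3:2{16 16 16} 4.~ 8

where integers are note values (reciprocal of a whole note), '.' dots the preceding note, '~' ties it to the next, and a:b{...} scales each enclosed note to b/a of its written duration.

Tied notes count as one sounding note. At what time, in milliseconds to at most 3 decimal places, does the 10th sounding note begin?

1. 0.0ms @ 0 + 180.451ms (2/7)
2. 180.451ms @ 2/7 + 180.451ms (2/7)
3. 360.902ms @ 4/7 + 180.451ms (2/7)
4. 541.353ms @ 6/7 + 180.451ms (2/7)
5. 721.805ms @ 8/7 + 180.451ms (2/7)
6. 902.256ms @ 10/7 + 180.451ms (2/7)
7. 1082.707ms @ 12/7 + 180.451ms (2/7)
8. 1263.158ms @ 2 + 315.789ms (1/2)
9. 1578.947ms @ 5/2 + 315.789ms (1/2)
10. 1894.737ms @ 3 + 631.579ms (1)
11. 2526.316ms @ 4 + 947.368ms (3/2)
12. 3473.684ms @ 11/2 + 105.263ms (1/6)
13. 3578.947ms @ 17/3 + 105.263ms (1/6)
14. 3684.211ms @ 35/6 + 105.263ms (1/6)
15. 3789.474ms @ 6 + 1263.158ms (2)

note 10 onset = 3b = 1894.737ms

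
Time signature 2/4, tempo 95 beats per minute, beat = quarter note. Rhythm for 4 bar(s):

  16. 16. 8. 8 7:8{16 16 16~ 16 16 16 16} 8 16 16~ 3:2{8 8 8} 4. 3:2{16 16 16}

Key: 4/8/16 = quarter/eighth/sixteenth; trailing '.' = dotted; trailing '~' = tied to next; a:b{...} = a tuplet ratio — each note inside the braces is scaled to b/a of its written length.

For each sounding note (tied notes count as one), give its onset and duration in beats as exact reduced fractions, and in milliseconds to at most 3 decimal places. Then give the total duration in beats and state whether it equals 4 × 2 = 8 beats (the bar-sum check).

1) 0.0ms=0b +236.842ms=3/8b
2) 236.842ms=3/8b +236.842ms=3/8b
3) 473.684ms=3/4b +473.684ms=3/4b
4) 947.368ms=3/2b +315.789ms=1/2b
5) 1263.158ms=2b +180.451ms=2/7b
6) 1443.609ms=16/7b +180.451ms=2/7b
7) 1624.06ms=18/7b +360.902ms=4/7b
8) 1984.962ms=22/7b +180.451ms=2/7b
9) 2165.414ms=24/7b +180.451ms=2/7b
10) 2345.865ms=26/7b +180.451ms=2/7b
11) 2526.316ms=4b +315.789ms=1/2b
12) 2842.105ms=9/2b +157.895ms=1/4b
13) 3000.0ms=19/4b +368.421ms=7/12b
14) 3368.421ms=16/3b +210.526ms=1/3b
15) 3578.947ms=17/3b +210.526ms=1/3b
16) 3789.474ms=6b +947.368ms=3/2b
17) 4736.842ms=15/2b +105.263ms=1/6b
18) 4842.105ms=23/3b +105.263ms=1/6b
19) 4947.368ms=47/6b +105.263ms=1/6b
Σ=8b of 8 (95bpm 2/4) — PASS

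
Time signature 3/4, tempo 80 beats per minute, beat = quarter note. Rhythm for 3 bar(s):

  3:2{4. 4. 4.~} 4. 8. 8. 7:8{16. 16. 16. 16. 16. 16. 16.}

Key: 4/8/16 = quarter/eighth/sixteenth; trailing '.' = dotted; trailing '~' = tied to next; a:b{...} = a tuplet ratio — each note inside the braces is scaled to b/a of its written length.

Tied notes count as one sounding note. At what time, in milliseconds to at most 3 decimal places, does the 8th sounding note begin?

note 8 onset = 48/7b = 5142.857ms

1. 0.0ms @ 0 + 750.0ms (1)
2. 750.0ms @ 1 + 750.0ms (1)
3. 1500.0ms @ 2 + 1875.0ms (5/2)
4. 3375.0ms @ 9/2 + 562.5ms (3/4)
5. 3937.5ms @ 21/4 + 562.5ms (3/4)
6. 4500.0ms @ 6 + 321.429ms (3/7)
7. 4821.429ms @ 45/7 + 321.429ms (3/7)
8. 5142.857ms @ 48/7 + 321.429ms (3/7)
9. 5464.286ms @ 51/7 + 321.429ms (3/7)
10. 5785.714ms @ 54/7 + 321.429ms (3/7)
11. 6107.143ms @ 57/7 + 321.429ms (3/7)
12. 6428.571ms @ 60/7 + 321.429ms (3/7)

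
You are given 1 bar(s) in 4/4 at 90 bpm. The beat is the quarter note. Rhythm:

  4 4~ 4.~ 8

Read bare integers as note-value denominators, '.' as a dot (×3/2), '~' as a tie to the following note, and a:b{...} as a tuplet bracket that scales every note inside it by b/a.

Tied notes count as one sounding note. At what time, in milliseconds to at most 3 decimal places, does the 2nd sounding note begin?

1. 0.0ms @ 0 + 666.667ms (1)
2. 666.667ms @ 1 + 2000.0ms (3)

note 2 onset = 1b = 666.667ms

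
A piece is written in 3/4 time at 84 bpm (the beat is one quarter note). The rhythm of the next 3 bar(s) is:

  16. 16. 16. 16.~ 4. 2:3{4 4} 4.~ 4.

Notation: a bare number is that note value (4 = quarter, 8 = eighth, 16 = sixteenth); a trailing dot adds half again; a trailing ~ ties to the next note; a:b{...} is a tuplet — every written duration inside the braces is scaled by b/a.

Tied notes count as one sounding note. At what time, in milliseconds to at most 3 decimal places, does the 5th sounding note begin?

1. 0.0ms @ 0 + 267.857ms (3/8)
2. 267.857ms @ 3/8 + 267.857ms (3/8)
3. 535.714ms @ 3/4 + 267.857ms (3/8)
4. 803.571ms @ 9/8 + 1339.286ms (15/8)
5. 2142.857ms @ 3 + 1071.429ms (3/2)
6. 3214.286ms @ 9/2 + 1071.429ms (3/2)
7. 4285.714ms @ 6 + 2142.857ms (3)

note 5 onset = 3b = 2142.857ms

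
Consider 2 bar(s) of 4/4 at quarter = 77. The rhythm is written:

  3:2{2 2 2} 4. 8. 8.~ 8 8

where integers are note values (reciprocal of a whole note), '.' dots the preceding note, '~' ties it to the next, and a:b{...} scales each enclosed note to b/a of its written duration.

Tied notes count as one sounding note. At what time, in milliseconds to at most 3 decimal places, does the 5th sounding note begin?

1. 0.0ms @ 0 + 1038.961ms (4/3)
2. 1038.961ms @ 4/3 + 1038.961ms (4/3)
3. 2077.922ms @ 8/3 + 1038.961ms (4/3)
4. 3116.883ms @ 4 + 1168.831ms (3/2)
5. 4285.714ms @ 11/2 + 584.416ms (3/4)
6. 4870.13ms @ 25/4 + 974.026ms (5/4)
7. 5844.156ms @ 15/2 + 389.61ms (1/2)

note 5 onset = 11/2b = 4285.714ms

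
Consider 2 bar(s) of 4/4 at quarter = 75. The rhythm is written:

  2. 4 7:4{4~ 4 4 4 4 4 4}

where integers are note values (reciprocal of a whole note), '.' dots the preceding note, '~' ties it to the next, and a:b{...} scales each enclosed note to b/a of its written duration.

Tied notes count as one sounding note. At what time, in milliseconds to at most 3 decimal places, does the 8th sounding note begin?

1. 0.0ms @ 0 + 2400.0ms (3)
2. 2400.0ms @ 3 + 800.0ms (1)
3. 3200.0ms @ 4 + 914.286ms (8/7)
4. 4114.286ms @ 36/7 + 457.143ms (4/7)
5. 4571.429ms @ 40/7 + 457.143ms (4/7)
6. 5028.571ms @ 44/7 + 457.143ms (4/7)
7. 5485.714ms @ 48/7 + 457.143ms (4/7)
8. 5942.857ms @ 52/7 + 457.143ms (4/7)

note 8 onset = 52/7b = 5942.857ms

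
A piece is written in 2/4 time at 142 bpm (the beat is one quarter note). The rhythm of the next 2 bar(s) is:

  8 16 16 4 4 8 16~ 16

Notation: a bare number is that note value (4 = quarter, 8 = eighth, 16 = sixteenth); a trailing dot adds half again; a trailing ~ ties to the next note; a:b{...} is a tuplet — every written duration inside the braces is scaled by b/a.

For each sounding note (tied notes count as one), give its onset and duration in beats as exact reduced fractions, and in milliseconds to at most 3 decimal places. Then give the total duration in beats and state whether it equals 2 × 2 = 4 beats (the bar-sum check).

1) 0.0ms=0b +211.268ms=1/2b
2) 211.268ms=1/2b +105.634ms=1/4b
3) 316.901ms=3/4b +105.634ms=1/4b
4) 422.535ms=1b +422.535ms=1b
5) 845.07ms=2b +422.535ms=1b
6) 1267.606ms=3b +211.268ms=1/2b
7) 1478.873ms=7/2b +211.268ms=1/2b
Σ=4b of 4 (142bpm 2/4) — PASS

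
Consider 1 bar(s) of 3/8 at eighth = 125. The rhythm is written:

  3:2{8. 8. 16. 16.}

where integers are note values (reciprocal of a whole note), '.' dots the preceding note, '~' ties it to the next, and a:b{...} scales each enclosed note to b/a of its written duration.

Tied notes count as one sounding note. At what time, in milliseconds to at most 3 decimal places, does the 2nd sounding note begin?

1. 0.0ms @ 0 + 480.0ms (1)
2. 480.0ms @ 1 + 480.0ms (1)
3. 960.0ms @ 2 + 240.0ms (1/2)
4. 1200.0ms @ 5/2 + 240.0ms (1/2)

note 2 onset = 1b = 480.0ms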